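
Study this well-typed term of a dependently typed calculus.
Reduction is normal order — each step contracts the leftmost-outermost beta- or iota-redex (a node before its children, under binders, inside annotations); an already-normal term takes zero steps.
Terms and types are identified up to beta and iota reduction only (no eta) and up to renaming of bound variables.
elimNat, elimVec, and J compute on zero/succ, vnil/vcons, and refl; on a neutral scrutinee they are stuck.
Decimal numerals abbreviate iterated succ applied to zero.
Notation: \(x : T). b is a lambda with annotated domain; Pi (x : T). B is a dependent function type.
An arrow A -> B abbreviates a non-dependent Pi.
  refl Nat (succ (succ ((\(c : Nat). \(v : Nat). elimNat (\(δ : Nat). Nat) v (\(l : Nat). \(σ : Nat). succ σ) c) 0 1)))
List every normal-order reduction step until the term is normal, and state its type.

normal-order reduction sequence:
  refl Nat (succ (succ ((\(c : Nat). \(v : Nat). elimNat (\(δ : Nat). Nat) v (\(l : Nat). \(σ : Nat). succ σ) c) 0 1)))
  ~> refl Nat (succ (succ ((\(c : Nat). elimNat (\(v : Nat). Nat) c (\(δ : Nat). \(l : Nat). succ l) 0) 1)))
  ~> refl Nat (succ (succ (elimNat (\(c : Nat). Nat) 1 (\(v : Nat). \(δ : Nat). succ δ) 0)))
  ~> refl Nat 3
inferred type:
  Eq Nat 3 3


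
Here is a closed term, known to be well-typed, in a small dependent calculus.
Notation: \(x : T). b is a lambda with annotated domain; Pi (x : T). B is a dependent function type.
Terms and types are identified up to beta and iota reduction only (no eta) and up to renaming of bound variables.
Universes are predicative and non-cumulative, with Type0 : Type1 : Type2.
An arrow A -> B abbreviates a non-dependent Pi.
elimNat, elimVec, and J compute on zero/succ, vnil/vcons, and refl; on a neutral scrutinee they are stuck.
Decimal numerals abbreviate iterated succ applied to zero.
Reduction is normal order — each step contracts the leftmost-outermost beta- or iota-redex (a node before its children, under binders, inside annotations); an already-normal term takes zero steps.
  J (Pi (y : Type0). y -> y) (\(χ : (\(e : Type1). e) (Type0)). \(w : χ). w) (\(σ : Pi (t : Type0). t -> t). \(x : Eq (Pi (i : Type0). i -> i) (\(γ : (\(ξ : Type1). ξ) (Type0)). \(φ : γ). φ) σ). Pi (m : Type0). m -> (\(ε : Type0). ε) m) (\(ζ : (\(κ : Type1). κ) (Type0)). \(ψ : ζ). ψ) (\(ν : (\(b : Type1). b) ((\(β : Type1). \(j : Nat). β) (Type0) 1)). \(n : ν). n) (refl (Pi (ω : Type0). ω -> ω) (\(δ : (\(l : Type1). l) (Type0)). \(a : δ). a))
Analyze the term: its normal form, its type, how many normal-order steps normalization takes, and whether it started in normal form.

reduced normal form:
  \(y : Type0). \(χ : y). χ
type:
  Pi (y : Type0). y -> y
normal-order step count: 2
started in normal form: no
first redex: a J iota-redex


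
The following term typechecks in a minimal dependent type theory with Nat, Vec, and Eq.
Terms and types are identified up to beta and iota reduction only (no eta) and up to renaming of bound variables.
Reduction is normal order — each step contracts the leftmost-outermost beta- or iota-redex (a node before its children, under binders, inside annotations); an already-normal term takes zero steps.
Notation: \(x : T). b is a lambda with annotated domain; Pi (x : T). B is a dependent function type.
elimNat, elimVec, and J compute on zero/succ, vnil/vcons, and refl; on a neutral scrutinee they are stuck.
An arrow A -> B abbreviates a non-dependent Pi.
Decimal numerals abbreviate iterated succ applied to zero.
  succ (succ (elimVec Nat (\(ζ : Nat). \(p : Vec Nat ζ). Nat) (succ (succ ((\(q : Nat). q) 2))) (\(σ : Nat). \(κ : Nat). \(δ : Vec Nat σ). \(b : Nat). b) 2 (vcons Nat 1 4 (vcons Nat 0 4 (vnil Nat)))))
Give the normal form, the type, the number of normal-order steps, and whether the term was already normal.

resulting normal form:
  6
type:
  Nat
steps to reach normal form (normal order): 12
started in normal form: no
first contracted redex: an elimVec iota-redex


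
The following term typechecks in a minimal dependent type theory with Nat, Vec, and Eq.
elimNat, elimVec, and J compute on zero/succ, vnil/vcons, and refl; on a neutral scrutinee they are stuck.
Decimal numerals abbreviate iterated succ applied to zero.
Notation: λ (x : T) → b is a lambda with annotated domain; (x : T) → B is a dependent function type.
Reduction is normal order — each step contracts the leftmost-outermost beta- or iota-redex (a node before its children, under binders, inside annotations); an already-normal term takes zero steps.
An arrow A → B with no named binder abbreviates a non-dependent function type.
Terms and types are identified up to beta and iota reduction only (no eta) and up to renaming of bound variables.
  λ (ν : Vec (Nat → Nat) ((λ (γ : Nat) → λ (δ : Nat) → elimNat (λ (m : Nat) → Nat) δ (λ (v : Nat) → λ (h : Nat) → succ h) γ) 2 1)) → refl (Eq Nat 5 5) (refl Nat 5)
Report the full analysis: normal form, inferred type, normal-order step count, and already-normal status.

reduced normal form:
  λ (ν : Vec (Nat → Nat) 3) → refl (Eq Nat 5 5) (refl Nat 5)
inferred type:
  Vec (Nat → Nat) 3 → Eq (Eq Nat 5 5) (refl Nat 5) (refl Nat 5)
normal-order step count: 9
already normal: no
first contracted redex: a beta-redex


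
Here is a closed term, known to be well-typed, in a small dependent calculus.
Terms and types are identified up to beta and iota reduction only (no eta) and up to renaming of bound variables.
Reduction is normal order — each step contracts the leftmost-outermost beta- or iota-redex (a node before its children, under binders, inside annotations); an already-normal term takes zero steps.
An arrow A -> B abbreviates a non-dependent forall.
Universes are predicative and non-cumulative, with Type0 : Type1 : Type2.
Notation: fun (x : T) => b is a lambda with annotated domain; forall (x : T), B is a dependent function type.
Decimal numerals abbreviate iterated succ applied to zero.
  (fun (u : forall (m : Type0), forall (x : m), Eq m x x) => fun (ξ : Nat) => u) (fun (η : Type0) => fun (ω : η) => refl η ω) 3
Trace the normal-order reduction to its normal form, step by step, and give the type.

normal-order reduction sequence:
  (fun (u : forall (m : Type0), forall (x : m), Eq m x x) => fun (ξ : Nat) => u) (fun (η : Type0) => fun (ω : η) => refl η ω) 3
  ~> (fun (u : Nat) => fun (m : Type0) => fun (x : m) => refl m x) 3
  ~> fun (u : Type0) => fun (m : u) => refl u m
inferred type:
  forall (u : Type0), forall (m : u), Eq u m m


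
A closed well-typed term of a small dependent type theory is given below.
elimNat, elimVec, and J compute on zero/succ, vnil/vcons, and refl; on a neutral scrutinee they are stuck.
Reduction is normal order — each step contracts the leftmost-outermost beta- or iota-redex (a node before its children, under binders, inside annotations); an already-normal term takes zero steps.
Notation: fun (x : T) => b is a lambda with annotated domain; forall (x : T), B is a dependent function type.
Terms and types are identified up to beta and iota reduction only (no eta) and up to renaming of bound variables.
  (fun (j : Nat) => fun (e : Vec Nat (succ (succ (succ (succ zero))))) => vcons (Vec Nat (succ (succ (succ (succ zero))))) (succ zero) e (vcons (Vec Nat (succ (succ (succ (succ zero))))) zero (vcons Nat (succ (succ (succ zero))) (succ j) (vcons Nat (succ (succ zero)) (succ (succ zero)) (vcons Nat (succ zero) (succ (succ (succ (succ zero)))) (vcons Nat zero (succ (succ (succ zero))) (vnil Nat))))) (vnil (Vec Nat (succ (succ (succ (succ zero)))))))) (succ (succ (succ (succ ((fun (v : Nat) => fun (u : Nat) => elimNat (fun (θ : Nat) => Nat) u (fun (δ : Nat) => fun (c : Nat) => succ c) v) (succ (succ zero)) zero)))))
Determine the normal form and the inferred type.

resulting normal form:
  fun (j : Vec Nat (succ (succ (succ (succ zero))))) => vcons (Vec Nat (succ (succ (succ (succ zero))))) (succ zero) j (vcons (Vec Nat (succ (succ (succ (succ zero))))) zero (vcons Nat (succ (succ (succ zero))) (succ (succ (succ (succ (succ (succ (succ zero))))))) (vcons Nat (succ (succ zero)) (succ (succ zero)) (vcons Nat (succ zero) (succ (succ (succ (succ zero)))) (vcons Nat zero (succ (succ (succ zero))) (vnil Nat))))) (vnil (Vec Nat (succ (succ (succ (succ zero)))))))
type:
  forall (j : Vec Nat (succ (succ (succ (succ zero))))), Vec (Vec Nat (succ (succ (succ (succ zero))))) (succ (succ zero))
observation: 10 normal-order steps normalize the term, beginning with a beta-redex.


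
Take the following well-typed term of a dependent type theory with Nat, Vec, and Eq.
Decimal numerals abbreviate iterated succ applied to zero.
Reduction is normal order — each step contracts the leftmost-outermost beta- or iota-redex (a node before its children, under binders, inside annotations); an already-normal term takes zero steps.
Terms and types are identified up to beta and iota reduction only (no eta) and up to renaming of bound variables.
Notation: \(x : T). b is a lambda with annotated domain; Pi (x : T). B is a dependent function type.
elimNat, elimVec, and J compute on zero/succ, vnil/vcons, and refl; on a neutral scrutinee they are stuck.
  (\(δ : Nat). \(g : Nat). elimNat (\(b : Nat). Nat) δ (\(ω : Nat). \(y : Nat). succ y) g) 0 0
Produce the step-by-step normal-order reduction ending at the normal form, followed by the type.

normal-order reduction:
  (\(δ : Nat). \(g : Nat). elimNat (\(b : Nat). Nat) δ (\(ω : Nat). \(y : Nat). succ y) g) 0 0
  ~> (\(δ : Nat). elimNat (\(g : Nat). Nat) 0 (\(b : Nat). \(ω : Nat). succ ω) δ) 0
  ~> elimNat (\(δ : Nat). Nat) 0 (\(g : Nat). \(b : Nat). succ b) 0
  ~> 0
inferred type:
  Nat


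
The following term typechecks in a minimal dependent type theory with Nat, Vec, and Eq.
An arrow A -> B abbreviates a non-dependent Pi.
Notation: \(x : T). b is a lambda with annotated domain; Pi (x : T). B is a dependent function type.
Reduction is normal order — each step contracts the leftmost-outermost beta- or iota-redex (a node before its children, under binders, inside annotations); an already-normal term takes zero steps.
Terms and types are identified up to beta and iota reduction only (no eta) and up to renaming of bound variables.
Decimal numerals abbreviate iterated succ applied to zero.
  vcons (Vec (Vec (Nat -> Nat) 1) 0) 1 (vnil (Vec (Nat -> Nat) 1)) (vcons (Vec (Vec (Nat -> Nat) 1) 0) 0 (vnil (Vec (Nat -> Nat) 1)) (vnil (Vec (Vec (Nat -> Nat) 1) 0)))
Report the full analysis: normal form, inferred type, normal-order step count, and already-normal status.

reduced normal form:
  vcons (Vec (Vec (Nat -> Nat) 1) 0) 1 (vnil (Vec (Nat -> Nat) 1)) (vcons (Vec (Vec (Nat -> Nat) 1) 0) 0 (vnil (Vec (Nat -> Nat) 1)) (vnil (Vec (Vec (Nat -> Nat) 1) 0)))
inferred type:
  Vec (Vec (Vec (Nat -> Nat) 1) 0) 2
normal-order step count: 0
already normal: yes


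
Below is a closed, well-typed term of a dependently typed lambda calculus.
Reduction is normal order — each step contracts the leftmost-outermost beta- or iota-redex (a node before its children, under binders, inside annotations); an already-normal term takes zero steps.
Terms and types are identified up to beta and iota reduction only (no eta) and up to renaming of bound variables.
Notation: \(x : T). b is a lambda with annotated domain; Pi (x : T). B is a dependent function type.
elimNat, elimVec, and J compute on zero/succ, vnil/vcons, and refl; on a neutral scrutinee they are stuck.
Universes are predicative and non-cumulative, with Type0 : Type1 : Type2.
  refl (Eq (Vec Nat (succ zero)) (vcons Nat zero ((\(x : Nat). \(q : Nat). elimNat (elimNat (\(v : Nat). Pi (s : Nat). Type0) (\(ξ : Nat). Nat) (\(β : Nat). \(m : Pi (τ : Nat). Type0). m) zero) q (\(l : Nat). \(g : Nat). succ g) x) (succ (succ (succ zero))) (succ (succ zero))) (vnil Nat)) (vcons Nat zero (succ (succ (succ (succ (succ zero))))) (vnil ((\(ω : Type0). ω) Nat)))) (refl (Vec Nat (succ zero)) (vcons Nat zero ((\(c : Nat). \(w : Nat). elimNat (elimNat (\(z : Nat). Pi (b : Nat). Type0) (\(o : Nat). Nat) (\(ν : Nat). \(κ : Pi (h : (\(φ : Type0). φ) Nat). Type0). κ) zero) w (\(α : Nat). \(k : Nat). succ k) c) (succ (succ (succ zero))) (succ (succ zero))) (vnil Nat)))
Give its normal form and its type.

resulting normal form:
  refl (Eq (Vec Nat (succ zero)) (vcons Nat zero (succ (succ (succ (succ (succ zero))))) (vnil Nat)) (vcons Nat zero (succ (succ (succ (succ (succ zero))))) (vnil Nat))) (refl (Vec Nat (succ zero)) (vcons Nat zero (succ (succ (succ (succ (succ zero))))) (vnil Nat)))
inferred type:
  Eq (Eq (Vec Nat (succ zero)) (vcons Nat zero (succ (succ (succ (succ (succ zero))))) (vnil Nat)) (vcons Nat zero (succ (succ (succ (succ (succ zero))))) (vnil Nat))) (refl (Vec Nat (succ zero)) (vcons Nat zero (succ (succ (succ (succ (succ zero))))) (vnil Nat))) (refl (Vec Nat (succ zero)) (vcons Nat zero (succ (succ (succ (succ (succ zero))))) (vnil Nat)))
observation: contracting a beta-redex first, the term normalizes in 25 steps.


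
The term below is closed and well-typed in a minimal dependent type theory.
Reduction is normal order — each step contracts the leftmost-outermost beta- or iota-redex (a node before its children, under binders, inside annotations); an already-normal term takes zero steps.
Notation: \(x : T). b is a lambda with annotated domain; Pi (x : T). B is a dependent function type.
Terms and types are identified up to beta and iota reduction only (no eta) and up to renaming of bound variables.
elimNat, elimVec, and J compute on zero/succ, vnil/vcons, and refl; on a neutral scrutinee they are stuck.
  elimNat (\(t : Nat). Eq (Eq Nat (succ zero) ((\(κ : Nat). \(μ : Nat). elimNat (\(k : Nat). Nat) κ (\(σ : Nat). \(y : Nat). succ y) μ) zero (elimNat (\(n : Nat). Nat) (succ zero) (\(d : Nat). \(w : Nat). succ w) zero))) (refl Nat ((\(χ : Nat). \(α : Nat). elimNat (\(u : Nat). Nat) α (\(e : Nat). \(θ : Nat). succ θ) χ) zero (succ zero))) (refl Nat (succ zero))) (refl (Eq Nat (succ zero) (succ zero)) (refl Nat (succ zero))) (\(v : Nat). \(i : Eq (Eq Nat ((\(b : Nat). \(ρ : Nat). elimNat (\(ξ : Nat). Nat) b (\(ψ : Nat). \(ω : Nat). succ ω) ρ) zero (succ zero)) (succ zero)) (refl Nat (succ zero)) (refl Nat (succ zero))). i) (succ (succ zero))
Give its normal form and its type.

reduced normal form:
  refl (Eq Nat (succ zero) (succ zero)) (refl Nat (succ zero))
inferred type:
  Eq (Eq Nat (succ zero) (succ zero)) (refl Nat (succ zero)) (refl Nat (succ zero))
observation: the leftmost-outermost redex is an elimNat iota-redex, and normalization takes 7 steps.


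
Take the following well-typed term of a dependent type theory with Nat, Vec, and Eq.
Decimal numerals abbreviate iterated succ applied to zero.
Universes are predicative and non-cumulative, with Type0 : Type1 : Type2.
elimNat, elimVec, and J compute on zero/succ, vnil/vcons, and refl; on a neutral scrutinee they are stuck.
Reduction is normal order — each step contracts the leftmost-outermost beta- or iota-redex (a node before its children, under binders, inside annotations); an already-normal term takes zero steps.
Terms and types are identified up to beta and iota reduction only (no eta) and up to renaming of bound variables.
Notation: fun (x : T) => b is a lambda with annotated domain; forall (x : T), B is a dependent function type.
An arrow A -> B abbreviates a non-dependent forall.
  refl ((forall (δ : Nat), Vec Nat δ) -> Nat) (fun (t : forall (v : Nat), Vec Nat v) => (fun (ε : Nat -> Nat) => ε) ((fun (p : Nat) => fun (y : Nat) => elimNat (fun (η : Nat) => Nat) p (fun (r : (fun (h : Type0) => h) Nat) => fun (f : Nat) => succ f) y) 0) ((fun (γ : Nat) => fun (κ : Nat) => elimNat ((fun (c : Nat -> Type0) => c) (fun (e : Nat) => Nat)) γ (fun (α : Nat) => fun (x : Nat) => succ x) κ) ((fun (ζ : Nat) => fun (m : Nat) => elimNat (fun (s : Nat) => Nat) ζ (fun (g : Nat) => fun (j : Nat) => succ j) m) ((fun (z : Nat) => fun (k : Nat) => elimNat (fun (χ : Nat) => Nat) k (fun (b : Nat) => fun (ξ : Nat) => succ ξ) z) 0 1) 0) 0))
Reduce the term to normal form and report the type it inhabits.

normal form:
  refl ((forall (δ : Nat), Vec Nat δ) -> Nat) (fun (t : forall (v : Nat), Vec Nat v) => 1)
type:
  Eq ((forall (δ : Nat), Vec Nat δ) -> Nat) (fun (t : forall (v : Nat), Vec Nat v) => 1) (fun (ε : forall (p : Nat), Vec Nat p) => 1)
observation: normalization takes exactly 17 steps under the normal-order strategy.


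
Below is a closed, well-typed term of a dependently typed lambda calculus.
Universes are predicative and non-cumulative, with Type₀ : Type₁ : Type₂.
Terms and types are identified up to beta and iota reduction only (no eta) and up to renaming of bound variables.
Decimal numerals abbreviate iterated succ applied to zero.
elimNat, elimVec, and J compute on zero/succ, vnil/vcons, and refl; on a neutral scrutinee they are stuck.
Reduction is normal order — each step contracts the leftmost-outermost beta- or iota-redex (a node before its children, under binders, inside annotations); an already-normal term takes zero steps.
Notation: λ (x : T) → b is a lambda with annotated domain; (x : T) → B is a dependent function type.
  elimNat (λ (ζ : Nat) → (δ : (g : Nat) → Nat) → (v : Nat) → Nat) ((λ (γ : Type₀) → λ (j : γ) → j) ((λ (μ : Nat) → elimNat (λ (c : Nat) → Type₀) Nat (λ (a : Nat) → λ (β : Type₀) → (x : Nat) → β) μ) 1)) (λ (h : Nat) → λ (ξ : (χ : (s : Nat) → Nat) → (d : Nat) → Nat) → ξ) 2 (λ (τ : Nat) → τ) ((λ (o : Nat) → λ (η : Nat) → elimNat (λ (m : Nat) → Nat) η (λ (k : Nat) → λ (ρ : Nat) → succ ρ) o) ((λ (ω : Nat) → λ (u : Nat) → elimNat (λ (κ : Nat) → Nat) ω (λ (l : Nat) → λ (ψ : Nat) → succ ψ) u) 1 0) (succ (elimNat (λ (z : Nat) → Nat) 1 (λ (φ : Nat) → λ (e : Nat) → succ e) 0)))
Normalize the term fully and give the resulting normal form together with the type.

resulting normal form:
  3
inferred type:
  Nat
observation: 20 normal-order steps normalize the term, beginning with an elimNat iota-redex.


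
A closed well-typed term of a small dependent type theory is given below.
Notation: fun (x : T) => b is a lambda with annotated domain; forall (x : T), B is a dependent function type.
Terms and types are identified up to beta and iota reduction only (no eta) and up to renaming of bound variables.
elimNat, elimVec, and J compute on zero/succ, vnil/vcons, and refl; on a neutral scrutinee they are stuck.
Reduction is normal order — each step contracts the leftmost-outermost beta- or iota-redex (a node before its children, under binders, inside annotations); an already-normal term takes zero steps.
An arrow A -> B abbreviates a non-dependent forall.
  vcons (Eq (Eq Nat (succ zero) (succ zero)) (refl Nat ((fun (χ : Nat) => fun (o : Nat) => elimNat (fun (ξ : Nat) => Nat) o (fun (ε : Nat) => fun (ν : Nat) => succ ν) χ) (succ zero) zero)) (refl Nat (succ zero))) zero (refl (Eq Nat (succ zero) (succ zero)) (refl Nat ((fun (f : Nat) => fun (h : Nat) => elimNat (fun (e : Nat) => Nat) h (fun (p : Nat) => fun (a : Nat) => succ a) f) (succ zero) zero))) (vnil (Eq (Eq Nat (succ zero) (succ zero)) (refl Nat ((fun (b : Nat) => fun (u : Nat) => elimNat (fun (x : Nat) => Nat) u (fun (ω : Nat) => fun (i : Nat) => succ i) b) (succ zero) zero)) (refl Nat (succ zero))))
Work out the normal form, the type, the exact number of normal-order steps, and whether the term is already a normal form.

resulting normal form:
  vcons (Eq (Eq Nat (succ zero) (succ zero)) (refl Nat (succ zero)) (refl Nat (succ zero))) zero (refl (Eq Nat (succ zero) (succ zero)) (refl Nat (succ zero))) (vnil (Eq (Eq Nat (succ zero) (succ zero)) (refl Nat (succ zero)) (refl Nat (succ zero))))
type:
  Vec (Eq (Eq Nat (succ zero) (succ zero)) (refl Nat (succ zero)) (refl Nat (succ zero))) (succ zero)
steps to reach normal form (normal order): 18
term was already normal: no
first redex: a beta-redex


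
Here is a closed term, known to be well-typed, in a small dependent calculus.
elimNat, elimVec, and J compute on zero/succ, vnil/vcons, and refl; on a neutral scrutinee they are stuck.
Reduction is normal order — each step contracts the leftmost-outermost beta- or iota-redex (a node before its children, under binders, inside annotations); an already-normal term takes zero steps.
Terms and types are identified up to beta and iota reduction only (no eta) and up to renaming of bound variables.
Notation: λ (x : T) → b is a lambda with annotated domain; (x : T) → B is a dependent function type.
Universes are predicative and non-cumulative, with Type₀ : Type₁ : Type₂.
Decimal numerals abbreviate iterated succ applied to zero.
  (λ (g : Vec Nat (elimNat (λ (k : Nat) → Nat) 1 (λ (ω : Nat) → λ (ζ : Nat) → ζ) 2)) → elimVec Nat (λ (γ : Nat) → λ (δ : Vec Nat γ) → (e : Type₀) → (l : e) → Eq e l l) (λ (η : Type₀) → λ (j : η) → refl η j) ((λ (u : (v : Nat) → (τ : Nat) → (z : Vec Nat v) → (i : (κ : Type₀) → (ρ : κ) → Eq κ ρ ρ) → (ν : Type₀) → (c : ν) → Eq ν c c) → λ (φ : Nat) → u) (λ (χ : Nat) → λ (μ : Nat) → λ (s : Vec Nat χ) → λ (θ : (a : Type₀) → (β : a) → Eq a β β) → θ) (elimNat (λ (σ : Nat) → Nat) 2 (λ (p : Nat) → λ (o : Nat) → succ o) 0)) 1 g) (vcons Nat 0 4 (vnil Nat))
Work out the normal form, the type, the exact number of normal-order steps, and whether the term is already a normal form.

normal form:
  λ (g : Type₀) → λ (k : g) → refl g k
inferred type:
  (g : Type₀) → (k : g) → Eq g k k
reduction steps (normal order): 9
term was already normal: no
first contracted redex: a beta-redex


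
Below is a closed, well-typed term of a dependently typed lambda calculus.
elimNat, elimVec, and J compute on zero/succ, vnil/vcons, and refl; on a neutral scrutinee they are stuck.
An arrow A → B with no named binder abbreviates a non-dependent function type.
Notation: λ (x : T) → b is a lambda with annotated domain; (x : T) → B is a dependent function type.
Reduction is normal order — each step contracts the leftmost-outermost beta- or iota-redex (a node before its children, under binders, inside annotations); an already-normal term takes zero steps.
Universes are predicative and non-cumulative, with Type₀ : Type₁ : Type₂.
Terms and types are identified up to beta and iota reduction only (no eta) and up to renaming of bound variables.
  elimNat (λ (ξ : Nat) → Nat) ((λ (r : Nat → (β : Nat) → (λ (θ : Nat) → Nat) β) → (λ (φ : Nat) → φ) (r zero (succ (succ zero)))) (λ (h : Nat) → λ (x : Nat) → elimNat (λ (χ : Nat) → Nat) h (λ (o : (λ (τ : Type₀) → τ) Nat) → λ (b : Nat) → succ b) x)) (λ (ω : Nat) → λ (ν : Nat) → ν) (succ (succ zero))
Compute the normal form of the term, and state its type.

resulting normal form:
  succ (succ zero)
the term's type:
  Nat
observation: the first redex contracted is an elimNat iota-redex; the normal form is reached in 18 normal-order steps.


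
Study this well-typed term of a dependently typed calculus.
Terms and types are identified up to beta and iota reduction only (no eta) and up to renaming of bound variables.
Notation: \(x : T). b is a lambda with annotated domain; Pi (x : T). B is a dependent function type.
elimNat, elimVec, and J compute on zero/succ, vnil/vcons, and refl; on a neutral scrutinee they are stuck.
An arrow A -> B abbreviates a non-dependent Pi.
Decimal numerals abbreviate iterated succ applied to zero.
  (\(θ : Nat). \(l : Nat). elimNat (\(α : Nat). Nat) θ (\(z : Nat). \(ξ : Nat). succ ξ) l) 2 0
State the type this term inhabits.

type:
  Nat


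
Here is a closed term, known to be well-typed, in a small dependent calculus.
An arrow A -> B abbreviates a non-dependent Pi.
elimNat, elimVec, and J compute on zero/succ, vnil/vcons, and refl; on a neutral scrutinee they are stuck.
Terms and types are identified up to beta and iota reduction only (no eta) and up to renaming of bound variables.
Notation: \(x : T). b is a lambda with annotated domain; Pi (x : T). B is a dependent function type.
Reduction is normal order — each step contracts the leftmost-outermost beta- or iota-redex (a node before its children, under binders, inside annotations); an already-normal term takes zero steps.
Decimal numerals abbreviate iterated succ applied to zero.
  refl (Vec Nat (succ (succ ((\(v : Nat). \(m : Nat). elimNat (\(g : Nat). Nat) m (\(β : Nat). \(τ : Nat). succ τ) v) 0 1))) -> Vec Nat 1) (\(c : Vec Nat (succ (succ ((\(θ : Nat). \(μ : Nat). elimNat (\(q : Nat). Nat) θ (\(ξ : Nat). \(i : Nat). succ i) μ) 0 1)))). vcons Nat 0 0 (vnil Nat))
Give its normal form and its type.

normal form:
  refl (Vec Nat 3 -> Vec Nat 1) (\(v : Vec Nat 3). vcons Nat 0 0 (vnil Nat))
inferred type:
  Eq (Vec Nat 3 -> Vec Nat 1) (\(v : Vec Nat 3). vcons Nat 0 0 (vnil Nat)) (\(m : Vec Nat 3). vcons Nat 0 0 (vnil Nat))


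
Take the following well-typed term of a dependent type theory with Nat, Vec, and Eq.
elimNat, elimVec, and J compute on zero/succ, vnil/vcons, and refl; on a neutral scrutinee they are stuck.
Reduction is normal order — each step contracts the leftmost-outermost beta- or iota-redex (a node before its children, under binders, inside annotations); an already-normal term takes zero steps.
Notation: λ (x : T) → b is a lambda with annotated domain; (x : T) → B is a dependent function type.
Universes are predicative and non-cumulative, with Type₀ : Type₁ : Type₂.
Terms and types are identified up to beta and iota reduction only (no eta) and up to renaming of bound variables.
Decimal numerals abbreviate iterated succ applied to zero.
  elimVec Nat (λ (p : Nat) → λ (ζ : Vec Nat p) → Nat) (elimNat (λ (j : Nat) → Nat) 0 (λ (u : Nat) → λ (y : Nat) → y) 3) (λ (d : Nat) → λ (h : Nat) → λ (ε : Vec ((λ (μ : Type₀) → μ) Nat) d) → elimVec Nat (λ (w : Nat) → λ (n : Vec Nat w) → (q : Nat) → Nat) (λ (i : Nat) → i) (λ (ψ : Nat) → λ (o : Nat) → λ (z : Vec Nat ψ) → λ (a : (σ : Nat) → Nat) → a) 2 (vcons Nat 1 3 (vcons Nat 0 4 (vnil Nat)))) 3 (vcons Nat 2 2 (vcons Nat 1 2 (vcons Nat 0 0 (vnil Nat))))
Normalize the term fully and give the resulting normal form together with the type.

normal form:
  0
the term's type:
  Nat
observation: the first redex contracted is an elimVec iota-redex; the normal form is reached in 59 normal-order steps.


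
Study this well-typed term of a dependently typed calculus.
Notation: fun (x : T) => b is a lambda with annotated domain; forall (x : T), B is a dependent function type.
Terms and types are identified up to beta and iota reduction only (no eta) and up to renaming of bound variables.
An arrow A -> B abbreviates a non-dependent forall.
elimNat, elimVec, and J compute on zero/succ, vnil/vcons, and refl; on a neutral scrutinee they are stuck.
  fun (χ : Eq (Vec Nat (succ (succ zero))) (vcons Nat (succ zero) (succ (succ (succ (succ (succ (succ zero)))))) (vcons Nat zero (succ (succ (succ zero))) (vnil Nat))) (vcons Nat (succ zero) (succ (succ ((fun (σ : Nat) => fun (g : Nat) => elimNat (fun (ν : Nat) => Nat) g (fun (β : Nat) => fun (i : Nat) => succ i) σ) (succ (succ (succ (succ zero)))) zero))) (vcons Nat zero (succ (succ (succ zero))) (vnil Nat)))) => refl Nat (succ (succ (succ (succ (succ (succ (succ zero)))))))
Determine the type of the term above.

inferred type:
  Eq (Vec Nat (succ (succ zero))) (vcons Nat (succ zero) (succ (succ (succ (succ (succ (succ zero)))))) (vcons Nat zero (succ (succ (succ zero))) (vnil Nat))) (vcons Nat (succ zero) (succ (succ (succ (succ (succ (succ zero)))))) (vcons Nat zero (succ (succ (succ zero))) (vnil Nat))) -> Eq Nat (succ (succ (succ (succ (succ (succ (succ zero))))))) (succ (succ (succ (succ (succ (succ (succ zero)))))))


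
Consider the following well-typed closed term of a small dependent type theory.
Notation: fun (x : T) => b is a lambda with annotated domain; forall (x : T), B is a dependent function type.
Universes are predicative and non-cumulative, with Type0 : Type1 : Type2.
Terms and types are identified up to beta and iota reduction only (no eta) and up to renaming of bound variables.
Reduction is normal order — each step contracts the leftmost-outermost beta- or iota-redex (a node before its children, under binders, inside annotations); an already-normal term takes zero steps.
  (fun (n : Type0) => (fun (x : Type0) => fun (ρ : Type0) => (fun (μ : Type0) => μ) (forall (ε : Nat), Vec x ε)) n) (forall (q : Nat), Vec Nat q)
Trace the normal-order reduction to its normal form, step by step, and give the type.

normal-order reduction sequence:
  (fun (n : Type0) => (fun (x : Type0) => fun (ρ : Type0) => (fun (μ : Type0) => μ) (forall (ε : Nat), Vec x ε)) n) (forall (q : Nat), Vec Nat q)
  ~> (fun (n : Type0) => fun (x : Type0) => (fun (ρ : Type0) => ρ) (forall (μ : Nat), Vec n μ)) (forall (ε : Nat), Vec Nat ε)
  ~> fun (n : Type0) => (fun (x : Type0) => x) (forall (ρ : Nat), Vec (forall (μ : Nat), Vec Nat μ) ρ)
  ~> fun (n : Type0) => forall (x : Nat), Vec (forall (ρ : Nat), Vec Nat ρ) x
inferred type:
  forall (n : Type0), Type0


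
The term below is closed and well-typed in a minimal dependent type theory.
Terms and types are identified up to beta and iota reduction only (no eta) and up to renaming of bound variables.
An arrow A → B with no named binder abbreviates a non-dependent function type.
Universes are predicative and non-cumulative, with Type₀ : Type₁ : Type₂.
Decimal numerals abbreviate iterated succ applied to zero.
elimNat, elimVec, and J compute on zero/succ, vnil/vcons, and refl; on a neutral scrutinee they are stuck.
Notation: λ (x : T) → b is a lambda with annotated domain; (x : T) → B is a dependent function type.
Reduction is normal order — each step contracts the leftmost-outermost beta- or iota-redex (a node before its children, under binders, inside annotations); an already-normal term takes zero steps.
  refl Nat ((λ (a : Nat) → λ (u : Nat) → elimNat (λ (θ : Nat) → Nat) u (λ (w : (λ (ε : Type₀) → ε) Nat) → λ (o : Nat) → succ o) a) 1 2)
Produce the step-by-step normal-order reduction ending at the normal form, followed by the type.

normal-order reduction sequence:
  refl Nat ((λ (a : Nat) → λ (u : Nat) → elimNat (λ (θ : Nat) → Nat) u (λ (w : (λ (ε : Type₀) → ε) Nat) → λ (o : Nat) → succ o) a) 1 2)
  ~> refl Nat ((λ (a : Nat) → elimNat (λ (u : Nat) → Nat) a (λ (θ : (λ (w : Type₀) → w) Nat) → λ (ε : Nat) → succ ε) 1) 2)
  ~> refl Nat (elimNat (λ (a : Nat) → Nat) 2 (λ (u : (λ (θ : Type₀) → θ) Nat) → λ (w : Nat) → succ w) 1)
  ~> refl Nat ((λ (a : (λ (u : Type₀) → u) Nat) → λ (θ : Nat) → succ θ) 0 (elimNat (λ (w : Nat) → Nat) 2 (λ (ε : (λ (o : Type₀) → o) Nat) → λ (ρ : Nat) → succ ρ) 0))
  ~> refl Nat ((λ (a : Nat) → succ a) (elimNat (λ (u : Nat) → Nat) 2 (λ (θ : (λ (w : Type₀) → w) Nat) → λ (ε : Nat) → succ ε) 0))
  ~> refl Nat (succ (elimNat (λ (a : Nat) → Nat) 2 (λ (u : (λ (θ : Type₀) → θ) Nat) → λ (w : Nat) → succ w) 0))
  ~> refl Nat 3
type:
  Eq Nat 3 3


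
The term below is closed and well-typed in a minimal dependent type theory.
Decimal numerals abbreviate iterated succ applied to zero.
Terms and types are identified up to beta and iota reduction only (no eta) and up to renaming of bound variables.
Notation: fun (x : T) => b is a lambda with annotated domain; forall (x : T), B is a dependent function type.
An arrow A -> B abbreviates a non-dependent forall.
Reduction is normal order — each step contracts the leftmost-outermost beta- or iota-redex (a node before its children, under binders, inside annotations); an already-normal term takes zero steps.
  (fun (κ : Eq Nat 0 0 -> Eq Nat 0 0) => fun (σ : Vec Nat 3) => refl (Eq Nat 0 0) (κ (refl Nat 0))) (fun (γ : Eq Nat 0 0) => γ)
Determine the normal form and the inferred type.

reduced normal form:
  fun (κ : Vec Nat 3) => refl (Eq Nat 0 0) (refl Nat 0)
the term's type:
  Vec Nat 3 -> Eq (Eq Nat 0 0) (refl Nat 0) (refl Nat 0)


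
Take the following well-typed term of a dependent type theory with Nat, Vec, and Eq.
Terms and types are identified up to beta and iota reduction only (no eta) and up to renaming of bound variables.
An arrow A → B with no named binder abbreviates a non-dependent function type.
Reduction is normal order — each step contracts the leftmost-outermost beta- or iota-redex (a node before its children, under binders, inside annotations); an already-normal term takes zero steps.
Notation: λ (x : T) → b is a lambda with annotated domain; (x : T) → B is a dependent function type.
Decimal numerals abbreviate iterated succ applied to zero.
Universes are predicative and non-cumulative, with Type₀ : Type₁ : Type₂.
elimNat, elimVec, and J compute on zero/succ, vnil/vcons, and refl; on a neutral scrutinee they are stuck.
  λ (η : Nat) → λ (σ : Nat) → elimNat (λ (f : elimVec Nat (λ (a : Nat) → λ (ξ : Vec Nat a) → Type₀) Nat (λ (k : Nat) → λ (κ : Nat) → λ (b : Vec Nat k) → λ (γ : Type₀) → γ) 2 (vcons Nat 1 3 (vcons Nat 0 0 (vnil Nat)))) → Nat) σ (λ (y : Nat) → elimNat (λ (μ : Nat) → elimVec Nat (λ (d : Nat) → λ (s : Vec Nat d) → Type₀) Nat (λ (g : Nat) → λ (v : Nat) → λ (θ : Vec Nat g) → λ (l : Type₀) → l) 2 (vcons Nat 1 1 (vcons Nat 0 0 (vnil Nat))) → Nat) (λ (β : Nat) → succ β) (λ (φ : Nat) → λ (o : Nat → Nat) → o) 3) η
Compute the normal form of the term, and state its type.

normal form:
  λ (η : Nat) → λ (σ : Nat) → elimNat (λ (f : Nat) → Nat) σ (λ (a : Nat) → λ (ξ : Nat) → succ ξ) η
type:
  Nat → Nat → Nat


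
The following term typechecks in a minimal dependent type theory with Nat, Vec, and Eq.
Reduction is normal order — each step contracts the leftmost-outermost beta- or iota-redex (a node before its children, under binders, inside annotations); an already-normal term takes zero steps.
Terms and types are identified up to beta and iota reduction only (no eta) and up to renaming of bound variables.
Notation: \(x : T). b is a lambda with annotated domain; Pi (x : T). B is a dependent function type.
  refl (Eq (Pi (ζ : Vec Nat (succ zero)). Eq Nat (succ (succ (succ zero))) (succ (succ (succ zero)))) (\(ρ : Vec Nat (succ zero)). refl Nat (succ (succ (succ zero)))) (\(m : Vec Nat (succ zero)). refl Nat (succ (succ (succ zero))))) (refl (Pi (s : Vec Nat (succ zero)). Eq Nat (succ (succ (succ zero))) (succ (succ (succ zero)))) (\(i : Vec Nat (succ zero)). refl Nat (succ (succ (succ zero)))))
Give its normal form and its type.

normal form:
  refl (Eq (Pi (ζ : Vec Nat (succ zero)). Eq Nat (succ (succ (succ zero))) (succ (succ (succ zero)))) (\(ρ : Vec Nat (succ zero)). refl Nat (succ (succ (succ zero)))) (\(m : Vec Nat (succ zero)). refl Nat (succ (succ (succ zero))))) (refl (Pi (s : Vec Nat (succ zero)). Eq Nat (succ (succ (succ zero))) (succ (succ (succ zero)))) (\(i : Vec Nat (succ zero)). refl Nat (succ (succ (succ zero)))))
type:
  Eq (Eq (Pi (ζ : Vec Nat (succ zero)). Eq Nat (succ (succ (succ zero))) (succ (succ (succ zero)))) (\(ρ : Vec Nat (succ zero)). refl Nat (succ (succ (succ zero)))) (\(m : Vec Nat (succ zero)). refl Nat (succ (succ (succ zero))))) (refl (Pi (s : Vec Nat (succ zero)). Eq Nat (succ (succ (succ zero))) (succ (succ (succ zero)))) (\(i : Vec Nat (succ zero)). refl Nat (succ (succ (succ zero))))) (refl (Pi (ω : Vec Nat (succ zero)). Eq Nat (succ (succ (succ zero))) (succ (succ (succ zero)))) (\(ν : Vec Nat (succ zero)). refl Nat (succ (succ (succ zero)))))


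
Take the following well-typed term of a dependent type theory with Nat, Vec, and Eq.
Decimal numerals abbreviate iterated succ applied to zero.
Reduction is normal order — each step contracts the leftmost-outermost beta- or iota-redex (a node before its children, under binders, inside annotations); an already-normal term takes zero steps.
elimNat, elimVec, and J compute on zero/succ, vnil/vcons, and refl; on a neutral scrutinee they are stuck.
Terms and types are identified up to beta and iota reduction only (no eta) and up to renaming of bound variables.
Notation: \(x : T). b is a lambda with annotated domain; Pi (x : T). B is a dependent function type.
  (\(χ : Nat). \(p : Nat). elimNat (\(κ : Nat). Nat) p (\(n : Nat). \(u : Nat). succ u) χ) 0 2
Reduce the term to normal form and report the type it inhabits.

normal form:
  2
the term's type:
  Nat
observation: 3 normal-order steps separate the term from its normal form.


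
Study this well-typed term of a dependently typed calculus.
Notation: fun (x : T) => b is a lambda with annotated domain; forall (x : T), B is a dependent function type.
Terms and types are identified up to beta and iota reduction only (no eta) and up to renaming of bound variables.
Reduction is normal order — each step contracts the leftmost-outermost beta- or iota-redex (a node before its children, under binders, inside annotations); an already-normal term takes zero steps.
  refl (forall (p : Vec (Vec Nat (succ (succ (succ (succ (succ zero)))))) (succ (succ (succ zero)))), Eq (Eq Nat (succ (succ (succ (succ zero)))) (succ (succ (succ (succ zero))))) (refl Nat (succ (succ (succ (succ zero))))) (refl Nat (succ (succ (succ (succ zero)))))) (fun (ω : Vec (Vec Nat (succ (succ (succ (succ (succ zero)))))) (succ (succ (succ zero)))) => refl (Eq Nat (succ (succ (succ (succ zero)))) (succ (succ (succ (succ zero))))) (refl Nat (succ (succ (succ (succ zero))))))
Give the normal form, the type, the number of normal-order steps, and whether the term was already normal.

reduced normal form:
  refl (forall (p : Vec (Vec Nat (succ (succ (succ (succ (succ zero)))))) (succ (succ (succ zero)))), Eq (Eq Nat (succ (succ (succ (succ zero)))) (succ (succ (succ (succ zero))))) (refl Nat (succ (succ (succ (succ zero))))) (refl Nat (succ (succ (succ (succ zero)))))) (fun (ω : Vec (Vec Nat (succ (succ (succ (succ (succ zero)))))) (succ (succ (succ zero)))) => refl (Eq Nat (succ (succ (succ (succ zero)))) (succ (succ (succ (succ zero))))) (refl Nat (succ (succ (succ (succ zero))))))
the term's type:
  Eq (forall (p : Vec (Vec Nat (succ (succ (succ (succ (succ zero)))))) (succ (succ (succ zero)))), Eq (Eq Nat (succ (succ (succ (succ zero)))) (succ (succ (succ (succ zero))))) (refl Nat (succ (succ (succ (succ zero))))) (refl Nat (succ (succ (succ (succ zero)))))) (fun (ω : Vec (Vec Nat (succ (succ (succ (succ (succ zero)))))) (succ (succ (succ zero)))) => refl (Eq Nat (succ (succ (succ (succ zero)))) (succ (succ (succ (succ zero))))) (refl Nat (succ (succ (succ (succ zero)))))) (fun (δ : Vec (Vec Nat (succ (succ (succ (succ (succ zero)))))) (succ (succ (succ zero)))) => refl (Eq Nat (succ (succ (succ (succ zero)))) (succ (succ (succ (succ zero))))) (refl Nat (succ (succ (succ (succ zero))))))
steps to reach normal form (normal order): 0
term was already normal: yes


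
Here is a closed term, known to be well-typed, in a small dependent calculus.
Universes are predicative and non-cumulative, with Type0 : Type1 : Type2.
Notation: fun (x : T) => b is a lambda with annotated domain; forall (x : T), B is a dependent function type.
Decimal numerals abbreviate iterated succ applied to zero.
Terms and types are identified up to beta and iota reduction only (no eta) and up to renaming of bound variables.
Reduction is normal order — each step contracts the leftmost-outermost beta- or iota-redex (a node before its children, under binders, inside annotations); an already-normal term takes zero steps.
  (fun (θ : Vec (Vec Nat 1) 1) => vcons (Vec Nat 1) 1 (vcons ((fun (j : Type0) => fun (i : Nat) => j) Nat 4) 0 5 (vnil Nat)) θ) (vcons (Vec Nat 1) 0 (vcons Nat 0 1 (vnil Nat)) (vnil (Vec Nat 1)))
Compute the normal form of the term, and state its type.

normal form:
  vcons (Vec Nat 1) 1 (vcons Nat 0 5 (vnil Nat)) (vcons (Vec Nat 1) 0 (vcons Nat 0 1 (vnil Nat)) (vnil (Vec Nat 1)))
type:
  Vec (Vec Nat 1) 2
observation: 3 normal-order steps separate the term from its normal form.


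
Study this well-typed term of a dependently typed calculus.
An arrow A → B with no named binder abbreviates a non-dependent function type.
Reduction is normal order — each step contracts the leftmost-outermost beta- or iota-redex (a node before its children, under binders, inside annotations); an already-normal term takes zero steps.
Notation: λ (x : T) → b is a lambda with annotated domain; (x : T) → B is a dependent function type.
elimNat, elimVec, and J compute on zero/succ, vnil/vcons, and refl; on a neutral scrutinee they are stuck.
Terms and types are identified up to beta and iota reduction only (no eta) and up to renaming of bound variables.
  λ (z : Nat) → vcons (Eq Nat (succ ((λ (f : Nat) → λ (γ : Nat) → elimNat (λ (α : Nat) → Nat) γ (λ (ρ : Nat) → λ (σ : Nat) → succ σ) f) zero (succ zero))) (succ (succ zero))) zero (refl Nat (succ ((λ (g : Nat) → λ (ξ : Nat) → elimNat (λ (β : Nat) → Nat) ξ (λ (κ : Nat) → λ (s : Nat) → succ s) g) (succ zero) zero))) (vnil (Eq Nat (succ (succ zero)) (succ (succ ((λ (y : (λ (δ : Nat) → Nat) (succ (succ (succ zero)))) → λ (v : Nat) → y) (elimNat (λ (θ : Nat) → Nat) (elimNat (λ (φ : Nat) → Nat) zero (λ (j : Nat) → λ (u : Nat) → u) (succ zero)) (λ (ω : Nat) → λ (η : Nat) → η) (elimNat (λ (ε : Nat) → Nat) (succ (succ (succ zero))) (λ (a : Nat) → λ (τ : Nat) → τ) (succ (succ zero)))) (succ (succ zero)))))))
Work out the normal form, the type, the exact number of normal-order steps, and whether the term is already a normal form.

resulting normal form:
  λ (z : Nat) → vcons (Eq Nat (succ (succ zero)) (succ (succ zero))) zero (refl Nat (succ (succ zero))) (vnil (Eq Nat (succ (succ zero)) (succ (succ zero))))
the term's type:
  Nat → Vec (Eq Nat (succ (succ zero)) (succ (succ zero))) (succ zero)
reduction steps (normal order): 32
term was already normal: no
first redex: a beta-redex
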